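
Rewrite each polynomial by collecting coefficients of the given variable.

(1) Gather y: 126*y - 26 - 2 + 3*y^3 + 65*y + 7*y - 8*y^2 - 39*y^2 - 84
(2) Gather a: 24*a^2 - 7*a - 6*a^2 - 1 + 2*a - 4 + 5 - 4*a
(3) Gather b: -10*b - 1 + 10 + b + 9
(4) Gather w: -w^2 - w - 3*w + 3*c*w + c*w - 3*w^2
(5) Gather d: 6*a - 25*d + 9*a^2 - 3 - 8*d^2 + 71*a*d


(1) = 3*y^3 - 47*y^2 + 198*y - 112
(2) = 18*a^2 - 9*a
(3) = 18 - 9*b
(4) = -4*w^2 + w*(4*c - 4)
(5) = 9*a^2 + 6*a - 8*d^2 + d*(71*a - 25) - 3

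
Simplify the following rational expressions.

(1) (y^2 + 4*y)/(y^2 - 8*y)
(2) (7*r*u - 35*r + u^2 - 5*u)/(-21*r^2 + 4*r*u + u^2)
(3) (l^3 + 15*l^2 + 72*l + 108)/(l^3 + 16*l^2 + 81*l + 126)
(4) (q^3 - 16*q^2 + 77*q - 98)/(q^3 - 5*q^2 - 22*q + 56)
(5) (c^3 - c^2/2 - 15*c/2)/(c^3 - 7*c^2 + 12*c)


(1) = (y + 4)/(y - 8)
(2) = (5 - u)/(3*r - u)
(3) = (l + 6)/(l + 7)
(4) = (q - 7)/(q + 4)
(5) = (2*c + 5)/(2*c - 8)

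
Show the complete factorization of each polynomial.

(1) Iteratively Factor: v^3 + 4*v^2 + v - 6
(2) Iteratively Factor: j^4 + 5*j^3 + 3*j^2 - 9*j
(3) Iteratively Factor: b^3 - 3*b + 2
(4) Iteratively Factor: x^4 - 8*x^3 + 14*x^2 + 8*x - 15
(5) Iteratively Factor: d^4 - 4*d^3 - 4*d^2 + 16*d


(1) = (v - 1)*(v^2 + 5*v + 6) = (v - 1)*(v + 2)*(v + 3)
(2) = (j + 3)*(j^3 + 2*j^2 - 3*j) = (j + 3)^2*(j^2 - j) = (j - 1)*(j + 3)^2*(j)
(3) = (b - 1)*(b^2 + b - 2) = (b - 1)^2*(b + 2)
(4) = (x - 3)*(x^3 - 5*x^2 - x + 5) = (x - 3)*(x - 1)*(x^2 - 4*x - 5) = (x - 3)*(x - 1)*(x + 1)*(x - 5)
(5) = (d - 4)*(d^3 - 4*d) = (d - 4)*(d + 2)*(d^2 - 2*d) = (d - 4)*(d - 2)*(d + 2)*(d)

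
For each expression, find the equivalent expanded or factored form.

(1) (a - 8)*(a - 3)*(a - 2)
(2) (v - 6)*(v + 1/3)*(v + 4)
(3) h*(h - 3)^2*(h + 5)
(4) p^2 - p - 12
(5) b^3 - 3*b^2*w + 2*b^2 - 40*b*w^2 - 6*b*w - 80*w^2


(1) = a^3 - 13*a^2 + 46*a - 48
(2) = v^3 - 5*v^2/3 - 74*v/3 - 8
(3) = h^4 - h^3 - 21*h^2 + 45*h
(4) = (p - 4)*(p + 3)
(5) = (b + 2)*(b - 8*w)*(b + 5*w)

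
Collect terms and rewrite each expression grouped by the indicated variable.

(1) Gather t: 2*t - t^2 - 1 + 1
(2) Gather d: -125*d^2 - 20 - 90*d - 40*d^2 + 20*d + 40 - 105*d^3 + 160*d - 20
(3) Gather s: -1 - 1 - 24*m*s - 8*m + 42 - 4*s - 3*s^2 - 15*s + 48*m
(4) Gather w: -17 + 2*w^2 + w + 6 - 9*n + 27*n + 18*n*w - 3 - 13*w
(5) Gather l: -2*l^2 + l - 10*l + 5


(1) = -t^2 + 2*t
(2) = -105*d^3 - 165*d^2 + 90*d
(3) = 40*m - 3*s^2 + s*(-24*m - 19) + 40
(4) = 18*n + 2*w^2 + w*(18*n - 12) - 14
(5) = -2*l^2 - 9*l + 5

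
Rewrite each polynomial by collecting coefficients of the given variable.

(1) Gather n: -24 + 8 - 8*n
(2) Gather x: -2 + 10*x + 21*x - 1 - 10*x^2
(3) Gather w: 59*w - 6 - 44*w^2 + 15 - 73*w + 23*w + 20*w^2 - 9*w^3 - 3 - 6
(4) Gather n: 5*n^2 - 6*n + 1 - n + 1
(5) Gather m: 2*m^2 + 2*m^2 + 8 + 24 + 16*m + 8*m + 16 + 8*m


(1) = -8*n - 16
(2) = -10*x^2 + 31*x - 3
(3) = -9*w^3 - 24*w^2 + 9*w
(4) = 5*n^2 - 7*n + 2
(5) = 4*m^2 + 32*m + 48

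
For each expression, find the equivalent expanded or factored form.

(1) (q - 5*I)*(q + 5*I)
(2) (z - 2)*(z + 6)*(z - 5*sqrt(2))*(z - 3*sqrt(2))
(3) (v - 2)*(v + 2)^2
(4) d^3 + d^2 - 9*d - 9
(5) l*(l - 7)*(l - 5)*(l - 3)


(1) = q^2 + 25
(2) = z^4 - 8*sqrt(2)*z^3 + 4*z^3 - 32*sqrt(2)*z^2 + 18*z^2 + 120*z + 96*sqrt(2)*z - 360
(3) = v^3 + 2*v^2 - 4*v - 8
(4) = (d - 3)*(d + 1)*(d + 3)
(5) = l^4 - 15*l^3 + 71*l^2 - 105*l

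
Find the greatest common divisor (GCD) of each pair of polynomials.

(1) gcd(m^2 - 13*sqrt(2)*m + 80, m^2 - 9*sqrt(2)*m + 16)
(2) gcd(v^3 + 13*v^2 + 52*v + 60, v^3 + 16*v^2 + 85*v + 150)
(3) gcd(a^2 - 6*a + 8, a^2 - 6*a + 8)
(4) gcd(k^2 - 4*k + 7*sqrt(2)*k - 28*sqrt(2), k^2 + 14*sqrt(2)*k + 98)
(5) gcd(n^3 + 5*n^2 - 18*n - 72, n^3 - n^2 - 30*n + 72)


(1) = gcd((m - 8*sqrt(2))*(m - 5*sqrt(2)), (m - 8*sqrt(2))*(m - sqrt(2))) = m - 8*sqrt(2)
(2) = gcd((v + 2)*(v + 5)*(v + 6), (v + 5)^2*(v + 6)) = v^2 + 11*v + 30
(3) = a^2 - 6*a + 8
(4) = gcd((k - 4)*(k + 7*sqrt(2)), (k + 7*sqrt(2))^2) = k + 7*sqrt(2)
(5) = n^2 + 2*n - 24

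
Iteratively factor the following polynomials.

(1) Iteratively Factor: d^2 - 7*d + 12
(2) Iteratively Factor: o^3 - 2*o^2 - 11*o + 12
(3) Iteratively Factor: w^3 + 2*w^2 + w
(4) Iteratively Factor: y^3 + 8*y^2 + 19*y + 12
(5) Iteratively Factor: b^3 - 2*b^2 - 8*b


(1) = (d - 4)*(d - 3)
(2) = (o - 1)*(o^2 - o - 12) = (o - 1)*(o + 3)*(o - 4)
(3) = (w + 1)*(w^2 + w) = w*(w + 1)*(w + 1)
(4) = (y + 3)*(y^2 + 5*y + 4) = (y + 3)*(y + 4)*(y + 1)
(5) = (b - 4)*(b^2 + 2*b) = (b - 4)*(b + 2)*(b)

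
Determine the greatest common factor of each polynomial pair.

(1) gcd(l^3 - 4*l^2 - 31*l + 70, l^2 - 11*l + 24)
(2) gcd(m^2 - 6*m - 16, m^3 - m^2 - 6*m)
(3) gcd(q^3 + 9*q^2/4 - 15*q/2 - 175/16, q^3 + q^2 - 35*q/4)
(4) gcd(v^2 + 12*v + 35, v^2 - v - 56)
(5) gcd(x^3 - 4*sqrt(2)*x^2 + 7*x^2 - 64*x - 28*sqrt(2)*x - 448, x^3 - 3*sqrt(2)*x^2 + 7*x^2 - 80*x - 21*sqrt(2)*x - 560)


(1) = gcd((l - 7)*(l - 2)*(l + 5), (l - 8)*(l - 3)) = 1
(2) = m + 2
(3) = q^2 + q - 35/4
(4) = gcd((v + 5)*(v + 7), (v - 8)*(v + 7)) = v + 7
(5) = gcd((x + 7)*(x - 8*sqrt(2))*(x + 4*sqrt(2)), (x + 7)*(x - 8*sqrt(2))*(x + 5*sqrt(2))) = x^2 + x*(7 - 8*sqrt(2)) - 56*sqrt(2)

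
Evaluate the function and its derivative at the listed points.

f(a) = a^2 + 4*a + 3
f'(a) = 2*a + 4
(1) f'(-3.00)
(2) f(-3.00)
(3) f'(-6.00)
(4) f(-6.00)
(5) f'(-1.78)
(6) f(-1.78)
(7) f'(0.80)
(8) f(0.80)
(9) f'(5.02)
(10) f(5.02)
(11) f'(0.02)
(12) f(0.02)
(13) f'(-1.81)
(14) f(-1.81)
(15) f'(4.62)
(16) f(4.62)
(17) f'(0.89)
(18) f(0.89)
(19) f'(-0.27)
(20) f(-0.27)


(1) = -2.00
(2) = 0.00
(3) = -8.00
(4) = 15.00
(5) = 0.44
(6) = -0.95
(7) = 5.60
(8) = 6.84
(9) = 14.04
(10) = 48.28
(11) = 4.04
(12) = 3.08
(13) = 0.38
(14) = -0.96
(15) = 13.24
(16) = 42.82
(17) = 5.78
(18) = 7.35
(19) = 3.46
(20) = 1.99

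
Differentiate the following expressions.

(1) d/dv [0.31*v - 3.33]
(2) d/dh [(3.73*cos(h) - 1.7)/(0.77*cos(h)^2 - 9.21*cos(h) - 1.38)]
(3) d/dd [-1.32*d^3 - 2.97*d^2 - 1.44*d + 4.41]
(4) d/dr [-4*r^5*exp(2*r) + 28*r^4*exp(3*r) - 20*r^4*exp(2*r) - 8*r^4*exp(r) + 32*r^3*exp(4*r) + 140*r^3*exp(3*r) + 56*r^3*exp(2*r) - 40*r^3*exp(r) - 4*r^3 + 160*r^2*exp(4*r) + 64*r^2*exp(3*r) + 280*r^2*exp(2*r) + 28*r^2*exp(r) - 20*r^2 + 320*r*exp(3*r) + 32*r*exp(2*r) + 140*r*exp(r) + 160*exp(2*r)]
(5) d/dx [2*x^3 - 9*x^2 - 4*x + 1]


(1) = 0.310000000000000
(2) = (2.8721*cos(h)^2 - 2.618*cos(h) + 20.8044)*sin(h)/(0.5929*cos(h)^4 - 14.1834*cos(h)^3 + 82.6989*cos(h)^2 + 25.4196*cos(h) + 1.9044)
(3) = -3.96*d^2 - 5.94*d - 1.44
(4) = -8*r^5*exp(2*r) + 84*r^4*exp(3*r) - 60*r^4*exp(2*r) - 8*r^4*exp(r) + 128*r^3*exp(4*r) + 532*r^3*exp(3*r) + 32*r^3*exp(2*r) - 72*r^3*exp(r) + 736*r^2*exp(4*r) + 612*r^2*exp(3*r) + 728*r^2*exp(2*r) - 92*r^2*exp(r) - 12*r^2 + 320*r*exp(4*r) + 1088*r*exp(3*r) + 624*r*exp(2*r) + 196*r*exp(r) - 40*r + 320*exp(3*r) + 352*exp(2*r) + 140*exp(r)
(5) = 6*x^2 - 18*x - 4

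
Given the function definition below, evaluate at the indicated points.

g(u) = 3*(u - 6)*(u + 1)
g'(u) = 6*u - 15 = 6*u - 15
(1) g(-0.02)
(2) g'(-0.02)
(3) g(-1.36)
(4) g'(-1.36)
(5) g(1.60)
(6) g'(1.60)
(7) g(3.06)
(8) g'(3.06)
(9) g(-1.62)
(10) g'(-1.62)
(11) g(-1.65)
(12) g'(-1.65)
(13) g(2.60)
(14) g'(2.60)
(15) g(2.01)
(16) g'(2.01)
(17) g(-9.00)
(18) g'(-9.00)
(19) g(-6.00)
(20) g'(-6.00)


(1) = -17.70
(2) = -15.12
(3) = 7.95
(4) = -23.16
(5) = -34.32
(6) = -5.40
(7) = -35.81
(8) = 3.36
(9) = 14.17
(10) = -24.72
(11) = 14.92
(12) = -24.90
(13) = -36.72
(14) = 0.60
(15) = -36.03
(16) = -2.94
(17) = 360.00
(18) = -69.00
(19) = 180.00
(20) = -51.00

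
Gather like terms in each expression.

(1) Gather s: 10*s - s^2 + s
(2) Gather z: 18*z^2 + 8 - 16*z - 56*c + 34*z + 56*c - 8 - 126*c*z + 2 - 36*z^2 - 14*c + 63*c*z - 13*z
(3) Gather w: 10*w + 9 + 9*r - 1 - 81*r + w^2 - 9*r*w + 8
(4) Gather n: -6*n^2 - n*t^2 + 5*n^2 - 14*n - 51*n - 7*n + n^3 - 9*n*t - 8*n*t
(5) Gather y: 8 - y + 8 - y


(1) = -s^2 + 11*s
(2) = -14*c - 18*z^2 + z*(5 - 63*c) + 2
(3) = -72*r + w^2 + w*(10 - 9*r) + 16
(4) = n^3 - n^2 + n*(-t^2 - 17*t - 72)
(5) = 16 - 2*y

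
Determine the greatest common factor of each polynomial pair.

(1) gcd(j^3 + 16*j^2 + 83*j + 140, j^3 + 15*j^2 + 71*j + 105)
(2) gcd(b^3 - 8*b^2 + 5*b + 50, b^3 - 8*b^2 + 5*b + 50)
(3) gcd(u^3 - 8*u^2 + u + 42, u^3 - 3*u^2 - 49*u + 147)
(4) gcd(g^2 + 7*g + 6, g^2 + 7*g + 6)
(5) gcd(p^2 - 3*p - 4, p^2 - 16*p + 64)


(1) = j^2 + 12*j + 35
(2) = b^3 - 8*b^2 + 5*b + 50
(3) = gcd((u - 7)*(u - 3)*(u + 2), (u - 7)*(u - 3)*(u + 7)) = u^2 - 10*u + 21
(4) = gcd((g + 1)*(g + 6), (g + 1)*(g + 6)) = g^2 + 7*g + 6
(5) = 1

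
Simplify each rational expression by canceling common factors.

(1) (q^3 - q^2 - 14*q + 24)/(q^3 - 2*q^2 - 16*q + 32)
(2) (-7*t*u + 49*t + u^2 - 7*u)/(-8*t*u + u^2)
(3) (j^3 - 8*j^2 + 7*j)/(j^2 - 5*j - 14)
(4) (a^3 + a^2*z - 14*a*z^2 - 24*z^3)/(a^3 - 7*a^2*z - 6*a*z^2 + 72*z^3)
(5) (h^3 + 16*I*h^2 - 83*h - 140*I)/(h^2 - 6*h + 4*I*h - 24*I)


(1) = (q - 3)/(q - 4)
(2) = (7*t*u - 49*t - u^2 + 7*u)/(8*t*u - u^2)
(3) = (j^2 - j)/(j + 2)
(4) = (-a - 2*z)/(-a + 6*z)
(5) = (h^2 + 12*I*h - 35)/(h - 6)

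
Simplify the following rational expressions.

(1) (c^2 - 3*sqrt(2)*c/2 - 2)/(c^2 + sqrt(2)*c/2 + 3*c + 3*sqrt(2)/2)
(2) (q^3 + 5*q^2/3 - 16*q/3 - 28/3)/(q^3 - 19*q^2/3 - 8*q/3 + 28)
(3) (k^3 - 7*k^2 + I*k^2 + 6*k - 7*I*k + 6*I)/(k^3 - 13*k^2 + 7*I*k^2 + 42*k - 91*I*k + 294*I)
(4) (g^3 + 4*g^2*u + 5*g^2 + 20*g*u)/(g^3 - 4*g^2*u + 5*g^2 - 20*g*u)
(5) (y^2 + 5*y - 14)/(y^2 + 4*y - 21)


(1) = (4*c - 8*sqrt(2))/(4*c + 12)
(2) = (q + 2)/(q - 6)
(3) = (k^2 + k*(-1 + I) - I)/(k^2 + k*(-7 + 7*I) - 49*I)
(4) = (-g - 4*u)/(-g + 4*u)
(5) = (y - 2)/(y - 3)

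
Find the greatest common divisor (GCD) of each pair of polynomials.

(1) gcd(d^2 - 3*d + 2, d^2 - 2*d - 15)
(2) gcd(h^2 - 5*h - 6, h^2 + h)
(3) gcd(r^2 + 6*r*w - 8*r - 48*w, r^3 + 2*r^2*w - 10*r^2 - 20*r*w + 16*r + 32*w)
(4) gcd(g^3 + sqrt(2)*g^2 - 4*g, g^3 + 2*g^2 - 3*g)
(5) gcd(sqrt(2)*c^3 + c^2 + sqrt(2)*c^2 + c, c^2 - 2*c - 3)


(1) = gcd((d - 2)*(d - 1), (d - 5)*(d + 3)) = 1
(2) = gcd((h - 6)*(h + 1), h*(h + 1)) = h + 1
(3) = gcd((r - 8)*(r + 6*w), (r - 8)*(r - 2)*(r + 2*w)) = r - 8
(4) = g
(5) = c + 1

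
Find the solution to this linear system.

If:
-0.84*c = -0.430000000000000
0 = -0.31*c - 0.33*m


Then:
c = 0.51
m = -0.48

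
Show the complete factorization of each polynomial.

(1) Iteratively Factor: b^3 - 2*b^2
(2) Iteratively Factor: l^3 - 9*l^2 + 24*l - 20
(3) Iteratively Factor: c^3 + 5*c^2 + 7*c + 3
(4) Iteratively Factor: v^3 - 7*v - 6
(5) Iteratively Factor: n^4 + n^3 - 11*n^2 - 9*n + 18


(1) = (b)*(b^2 - 2*b) = b*(b - 2)*(b)
(2) = (l - 2)*(l^2 - 7*l + 10) = (l - 5)*(l - 2)*(l - 2)
(3) = (c + 3)*(c^2 + 2*c + 1) = (c + 1)*(c + 3)*(c + 1)
(4) = (v - 3)*(v^2 + 3*v + 2) = (v - 3)*(v + 2)*(v + 1)
(5) = (n + 2)*(n^3 - n^2 - 9*n + 9) = (n - 3)*(n + 2)*(n^2 + 2*n - 3) = (n - 3)*(n + 2)*(n + 3)*(n - 1)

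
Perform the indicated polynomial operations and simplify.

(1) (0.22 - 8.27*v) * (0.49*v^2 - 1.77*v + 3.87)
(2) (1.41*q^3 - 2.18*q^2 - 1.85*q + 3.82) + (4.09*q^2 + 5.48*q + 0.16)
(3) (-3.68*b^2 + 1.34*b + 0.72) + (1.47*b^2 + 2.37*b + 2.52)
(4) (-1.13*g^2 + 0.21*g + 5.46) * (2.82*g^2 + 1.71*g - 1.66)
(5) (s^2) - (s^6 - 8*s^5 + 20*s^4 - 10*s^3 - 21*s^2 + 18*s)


(1) = -4.0523*v^3 + 14.7457*v^2 - 32.3943*v + 0.8514
(2) = 1.41*q^3 + 1.91*q^2 + 3.63*q + 3.98
(3) = -2.21*b^2 + 3.71*b + 3.24
(4) = -3.1866*g^4 - 1.3401*g^3 + 17.6321*g^2 + 8.988*g - 9.0636
(5) = -s^6 + 8*s^5 - 20*s^4 + 10*s^3 + 22*s^2 - 18*s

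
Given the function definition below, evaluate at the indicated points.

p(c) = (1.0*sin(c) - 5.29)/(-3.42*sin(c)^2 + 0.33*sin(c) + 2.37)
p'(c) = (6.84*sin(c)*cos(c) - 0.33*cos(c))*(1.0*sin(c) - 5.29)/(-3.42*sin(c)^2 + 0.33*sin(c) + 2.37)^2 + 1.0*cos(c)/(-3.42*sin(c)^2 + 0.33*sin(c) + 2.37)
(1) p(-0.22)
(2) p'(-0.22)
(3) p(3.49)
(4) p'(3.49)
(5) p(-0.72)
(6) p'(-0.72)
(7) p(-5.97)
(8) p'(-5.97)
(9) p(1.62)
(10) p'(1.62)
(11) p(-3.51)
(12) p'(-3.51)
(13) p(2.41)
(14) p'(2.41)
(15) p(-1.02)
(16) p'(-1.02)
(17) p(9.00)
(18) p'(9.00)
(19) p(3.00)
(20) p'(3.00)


(1) = -2.58
(2) = 2.61
(3) = -3.03
(4) = -4.59
(5) = -8.94
(6) = 50.02
(7) = -2.32
(8) = -1.38
(9) = 6.03
(10) = 2.77
(11) = -2.41
(12) = 1.89
(13) = -4.34
(14) = 12.18
(15) = 15.57
(16) = 125.93
(17) = -2.53
(18) = 2.51
(19) = -2.19
(20) = 0.17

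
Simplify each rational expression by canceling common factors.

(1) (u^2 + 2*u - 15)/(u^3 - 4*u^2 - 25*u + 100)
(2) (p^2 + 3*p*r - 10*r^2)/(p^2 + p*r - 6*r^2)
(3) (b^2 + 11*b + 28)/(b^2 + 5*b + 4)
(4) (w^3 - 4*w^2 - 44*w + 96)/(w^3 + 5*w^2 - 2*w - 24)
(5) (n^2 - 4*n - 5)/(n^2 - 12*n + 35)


(1) = (u - 3)/(u^2 - 9*u + 20)
(2) = (p + 5*r)/(p + 3*r)
(3) = (b + 7)/(b + 1)
(4) = (w^2 - 2*w - 48)/(w^2 + 7*w + 12)
(5) = (n + 1)/(n - 7)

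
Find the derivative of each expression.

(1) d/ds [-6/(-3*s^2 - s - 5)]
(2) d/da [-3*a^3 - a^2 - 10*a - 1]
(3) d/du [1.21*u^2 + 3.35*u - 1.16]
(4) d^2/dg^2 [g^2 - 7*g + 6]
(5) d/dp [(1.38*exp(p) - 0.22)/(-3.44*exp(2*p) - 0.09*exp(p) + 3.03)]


(1) = 6*(-6*s - 1)/(3*s^2 + s + 5)^2
(2) = -9*a^2 - 2*a - 10
(3) = 2.42*u + 3.35
(4) = 2
(5) = (4.7472*exp(2*p) - 1.5136*exp(p) + 4.1616)*exp(p)/(11.8336*exp(4*p) + 0.6192*exp(3*p) - 20.8383*exp(2*p) - 0.5454*exp(p) + 9.1809)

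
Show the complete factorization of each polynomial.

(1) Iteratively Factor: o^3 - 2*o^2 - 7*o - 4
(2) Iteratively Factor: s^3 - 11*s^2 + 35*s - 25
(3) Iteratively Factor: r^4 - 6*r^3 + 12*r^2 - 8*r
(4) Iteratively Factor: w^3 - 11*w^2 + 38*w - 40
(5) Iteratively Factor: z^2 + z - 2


(1) = (o + 1)*(o^2 - 3*o - 4) = (o - 4)*(o + 1)*(o + 1)
(2) = (s - 5)*(s^2 - 6*s + 5) = (s - 5)*(s - 1)*(s - 5)
(3) = (r - 2)*(r^3 - 4*r^2 + 4*r) = (r - 2)^2*(r^2 - 2*r) = (r - 2)^3*(r)
(4) = (w - 5)*(w^2 - 6*w + 8) = (w - 5)*(w - 4)*(w - 2)
(5) = (z + 2)*(z - 1)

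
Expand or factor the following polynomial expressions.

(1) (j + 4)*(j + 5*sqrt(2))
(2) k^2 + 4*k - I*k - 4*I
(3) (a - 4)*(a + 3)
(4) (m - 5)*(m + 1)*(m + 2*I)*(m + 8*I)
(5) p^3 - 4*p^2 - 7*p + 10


(1) = j^2 + 4*j + 5*sqrt(2)*j + 20*sqrt(2)
(2) = (k + 4)*(k - I)
(3) = a^2 - a - 12
(4) = m^4 - 4*m^3 + 10*I*m^3 - 21*m^2 - 40*I*m^2 + 64*m - 50*I*m + 80
(5) = (p - 5)*(p - 1)*(p + 2)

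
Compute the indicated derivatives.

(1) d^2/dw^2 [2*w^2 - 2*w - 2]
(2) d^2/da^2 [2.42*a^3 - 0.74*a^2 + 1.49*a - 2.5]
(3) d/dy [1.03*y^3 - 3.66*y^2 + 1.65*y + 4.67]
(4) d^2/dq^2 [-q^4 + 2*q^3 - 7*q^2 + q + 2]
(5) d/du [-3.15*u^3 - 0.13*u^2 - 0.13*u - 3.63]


(1) = 4
(2) = 14.52*a - 1.48
(3) = 3.09*y^2 - 7.32*y + 1.65
(4) = -12*q^2 + 12*q - 14
(5) = -9.45*u^2 - 0.26*u - 0.13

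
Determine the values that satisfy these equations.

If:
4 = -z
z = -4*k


Then:
k = 1
z = -4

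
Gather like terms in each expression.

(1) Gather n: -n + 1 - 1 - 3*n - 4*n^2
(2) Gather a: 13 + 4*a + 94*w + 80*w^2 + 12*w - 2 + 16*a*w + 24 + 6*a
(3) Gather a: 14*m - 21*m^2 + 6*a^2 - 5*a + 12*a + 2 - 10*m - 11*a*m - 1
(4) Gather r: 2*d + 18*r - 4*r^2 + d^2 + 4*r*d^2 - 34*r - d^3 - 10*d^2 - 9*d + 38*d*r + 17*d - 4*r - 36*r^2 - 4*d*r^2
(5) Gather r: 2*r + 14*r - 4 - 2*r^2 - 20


(1) = -4*n^2 - 4*n
(2) = a*(16*w + 10) + 80*w^2 + 106*w + 35
(3) = 6*a^2 + a*(7 - 11*m) - 21*m^2 + 4*m + 1
(4) = -d^3 - 9*d^2 + 10*d + r^2*(-4*d - 40) + r*(4*d^2 + 38*d - 20)
(5) = -2*r^2 + 16*r - 24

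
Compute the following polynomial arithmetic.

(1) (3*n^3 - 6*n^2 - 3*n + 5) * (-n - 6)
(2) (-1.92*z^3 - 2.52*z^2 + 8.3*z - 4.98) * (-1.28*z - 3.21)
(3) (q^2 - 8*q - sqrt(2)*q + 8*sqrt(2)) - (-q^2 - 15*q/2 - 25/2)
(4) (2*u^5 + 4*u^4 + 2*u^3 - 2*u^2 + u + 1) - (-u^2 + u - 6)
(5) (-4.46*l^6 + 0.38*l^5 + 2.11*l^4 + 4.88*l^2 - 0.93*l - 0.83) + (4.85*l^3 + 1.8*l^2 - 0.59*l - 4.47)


(1) = -3*n^4 - 12*n^3 + 39*n^2 + 13*n - 30
(2) = 2.4576*z^4 + 9.3888*z^3 - 2.5348*z^2 - 20.2686*z + 15.9858
(3) = 2*q^2 - sqrt(2)*q - q/2 + 8*sqrt(2) + 25/2
(4) = 2*u^5 + 4*u^4 + 2*u^3 - u^2 + 7
(5) = -4.46*l^6 + 0.38*l^5 + 2.11*l^4 + 4.85*l^3 + 6.68*l^2 - 1.52*l - 5.3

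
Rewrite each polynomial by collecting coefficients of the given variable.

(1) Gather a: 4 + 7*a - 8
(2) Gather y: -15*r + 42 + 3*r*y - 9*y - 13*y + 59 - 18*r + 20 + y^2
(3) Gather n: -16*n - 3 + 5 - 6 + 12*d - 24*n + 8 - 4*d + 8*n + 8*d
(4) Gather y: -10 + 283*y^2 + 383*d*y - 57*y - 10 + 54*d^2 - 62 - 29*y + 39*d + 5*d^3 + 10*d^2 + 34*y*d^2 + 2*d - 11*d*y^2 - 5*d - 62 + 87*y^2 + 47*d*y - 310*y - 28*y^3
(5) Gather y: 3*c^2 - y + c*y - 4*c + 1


(1) = 7*a - 4
(2) = -33*r + y^2 + y*(3*r - 22) + 121
(3) = 16*d - 32*n + 4
(4) = 5*d^3 + 64*d^2 + 36*d - 28*y^3 + y^2*(370 - 11*d) + y*(34*d^2 + 430*d - 396) - 144
(5) = 3*c^2 - 4*c + y*(c - 1) + 1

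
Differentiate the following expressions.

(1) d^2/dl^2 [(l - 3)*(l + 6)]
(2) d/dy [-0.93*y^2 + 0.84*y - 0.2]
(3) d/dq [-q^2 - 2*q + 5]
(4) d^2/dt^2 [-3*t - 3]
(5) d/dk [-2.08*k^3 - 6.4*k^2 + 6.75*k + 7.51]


(1) = 2
(2) = 0.84 - 1.86*y
(3) = -2*q - 2
(4) = 0
(5) = -6.24*k^2 - 12.8*k + 6.75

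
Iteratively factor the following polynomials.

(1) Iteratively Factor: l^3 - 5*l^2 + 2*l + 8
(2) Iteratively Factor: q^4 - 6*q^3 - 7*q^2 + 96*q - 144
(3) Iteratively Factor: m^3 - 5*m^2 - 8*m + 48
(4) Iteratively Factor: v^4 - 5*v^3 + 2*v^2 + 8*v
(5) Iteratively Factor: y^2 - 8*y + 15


(1) = (l - 4)*(l^2 - l - 2) = (l - 4)*(l + 1)*(l - 2)
(2) = (q + 4)*(q^3 - 10*q^2 + 33*q - 36) = (q - 4)*(q + 4)*(q^2 - 6*q + 9) = (q - 4)*(q - 3)*(q + 4)*(q - 3)
(3) = (m - 4)*(m^2 - m - 12) = (m - 4)*(m + 3)*(m - 4)
(4) = (v - 2)*(v^3 - 3*v^2 - 4*v) = (v - 2)*(v + 1)*(v^2 - 4*v) = (v - 4)*(v - 2)*(v + 1)*(v)
(5) = (y - 5)*(y - 3)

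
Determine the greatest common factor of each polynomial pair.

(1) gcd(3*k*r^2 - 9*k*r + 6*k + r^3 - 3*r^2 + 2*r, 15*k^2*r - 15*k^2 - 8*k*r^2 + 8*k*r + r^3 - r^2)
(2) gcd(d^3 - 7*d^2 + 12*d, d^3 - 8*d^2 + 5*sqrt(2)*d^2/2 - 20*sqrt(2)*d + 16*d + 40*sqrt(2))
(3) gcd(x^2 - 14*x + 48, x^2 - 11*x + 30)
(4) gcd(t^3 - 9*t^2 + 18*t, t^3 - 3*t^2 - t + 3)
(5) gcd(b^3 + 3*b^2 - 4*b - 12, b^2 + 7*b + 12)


(1) = gcd((3*k + r)*(r - 2)*(r - 1), (-5*k + r)*(-3*k + r)*(r - 1)) = r - 1
(2) = d - 4
(3) = gcd((x - 8)*(x - 6), (x - 6)*(x - 5)) = x - 6
(4) = t - 3
(5) = b + 3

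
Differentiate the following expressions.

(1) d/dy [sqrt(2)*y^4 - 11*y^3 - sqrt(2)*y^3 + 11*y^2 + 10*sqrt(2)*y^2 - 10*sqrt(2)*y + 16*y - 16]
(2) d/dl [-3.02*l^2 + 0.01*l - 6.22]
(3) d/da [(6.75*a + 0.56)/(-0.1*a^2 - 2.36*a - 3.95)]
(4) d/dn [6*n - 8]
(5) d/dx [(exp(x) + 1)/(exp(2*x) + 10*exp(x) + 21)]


(1) = 4*sqrt(2)*y^3 - 33*y^2 - 3*sqrt(2)*y^2 + 22*y + 20*sqrt(2)*y - 10*sqrt(2) + 16
(2) = 0.01 - 6.04*l
(3) = (0.675*a^2 + 0.112*a - 25.3409)/(0.01*a^4 + 0.472*a^3 + 6.3596*a^2 + 18.644*a + 15.6025)
(4) = 6
(5) = (-2*(exp(x) + 1)*(exp(x) + 5) + exp(2*x) + 10*exp(x) + 21)*exp(x)/(exp(2*x) + 10*exp(x) + 21)^2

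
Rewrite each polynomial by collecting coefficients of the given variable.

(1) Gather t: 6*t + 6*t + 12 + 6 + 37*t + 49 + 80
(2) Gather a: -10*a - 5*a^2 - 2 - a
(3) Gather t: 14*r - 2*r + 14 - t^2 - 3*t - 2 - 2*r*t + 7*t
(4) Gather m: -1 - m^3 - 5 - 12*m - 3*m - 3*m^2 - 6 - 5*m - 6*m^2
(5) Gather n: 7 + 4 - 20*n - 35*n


(1) = 49*t + 147
(2) = -5*a^2 - 11*a - 2
(3) = 12*r - t^2 + t*(4 - 2*r) + 12
(4) = -m^3 - 9*m^2 - 20*m - 12
(5) = 11 - 55*n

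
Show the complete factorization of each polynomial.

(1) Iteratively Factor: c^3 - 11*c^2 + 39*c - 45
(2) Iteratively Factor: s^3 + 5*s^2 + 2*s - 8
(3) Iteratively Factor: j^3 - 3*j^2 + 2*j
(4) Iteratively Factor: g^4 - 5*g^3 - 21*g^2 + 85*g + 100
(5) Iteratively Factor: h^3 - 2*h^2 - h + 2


(1) = (c - 5)*(c^2 - 6*c + 9) = (c - 5)*(c - 3)*(c - 3)
(2) = (s - 1)*(s^2 + 6*s + 8) = (s - 1)*(s + 4)*(s + 2)
(3) = (j - 2)*(j^2 - j) = (j - 2)*(j - 1)*(j)
(4) = (g + 4)*(g^3 - 9*g^2 + 15*g + 25) = (g + 1)*(g + 4)*(g^2 - 10*g + 25) = (g - 5)*(g + 1)*(g + 4)*(g - 5)
(5) = (h + 1)*(h^2 - 3*h + 2) = (h - 2)*(h + 1)*(h - 1)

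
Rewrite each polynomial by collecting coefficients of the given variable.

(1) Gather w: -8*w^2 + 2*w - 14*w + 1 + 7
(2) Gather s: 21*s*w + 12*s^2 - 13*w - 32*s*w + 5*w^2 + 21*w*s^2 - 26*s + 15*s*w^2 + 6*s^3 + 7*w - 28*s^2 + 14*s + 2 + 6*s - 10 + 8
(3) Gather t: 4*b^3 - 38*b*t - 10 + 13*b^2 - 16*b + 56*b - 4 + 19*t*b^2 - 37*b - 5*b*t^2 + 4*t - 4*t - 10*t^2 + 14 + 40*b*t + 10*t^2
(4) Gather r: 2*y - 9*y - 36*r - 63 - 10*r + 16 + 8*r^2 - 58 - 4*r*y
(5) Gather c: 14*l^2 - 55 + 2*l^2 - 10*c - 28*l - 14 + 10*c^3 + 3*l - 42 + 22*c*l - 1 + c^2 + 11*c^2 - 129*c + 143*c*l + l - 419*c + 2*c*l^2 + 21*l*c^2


(1) = -8*w^2 - 12*w + 8
(2) = 6*s^3 + s^2*(21*w - 16) + s*(15*w^2 - 11*w - 6) + 5*w^2 - 6*w
(3) = 4*b^3 + 13*b^2 - 5*b*t^2 + 3*b + t*(19*b^2 + 2*b)
(4) = 8*r^2 + r*(-4*y - 46) - 7*y - 105
(5) = 10*c^3 + c^2*(21*l + 12) + c*(2*l^2 + 165*l - 558) + 16*l^2 - 24*l - 112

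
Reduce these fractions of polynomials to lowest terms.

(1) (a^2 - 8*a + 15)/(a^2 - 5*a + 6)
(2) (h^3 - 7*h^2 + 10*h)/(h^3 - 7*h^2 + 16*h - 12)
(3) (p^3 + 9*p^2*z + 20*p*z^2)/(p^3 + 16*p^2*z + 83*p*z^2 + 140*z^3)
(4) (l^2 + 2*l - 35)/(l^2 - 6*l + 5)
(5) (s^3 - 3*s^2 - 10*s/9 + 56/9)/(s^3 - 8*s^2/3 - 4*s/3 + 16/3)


(1) = (a - 5)/(a - 2)
(2) = (h^2 - 5*h)/(h^2 - 5*h + 6)
(3) = p/(p + 7*z)
(4) = (l + 7)/(l - 1)
(5) = (3*s - 7)/(3*s - 6)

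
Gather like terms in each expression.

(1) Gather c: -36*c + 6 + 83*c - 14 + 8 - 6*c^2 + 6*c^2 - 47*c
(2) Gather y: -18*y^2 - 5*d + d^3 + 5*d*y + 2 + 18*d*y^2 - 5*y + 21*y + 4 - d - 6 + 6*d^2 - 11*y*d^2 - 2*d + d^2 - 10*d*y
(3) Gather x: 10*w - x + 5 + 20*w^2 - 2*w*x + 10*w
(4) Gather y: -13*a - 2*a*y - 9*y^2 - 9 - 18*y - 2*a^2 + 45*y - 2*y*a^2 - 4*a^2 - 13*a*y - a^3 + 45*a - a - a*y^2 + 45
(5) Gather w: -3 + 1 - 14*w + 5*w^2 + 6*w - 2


(1) = 0
(2) = d^3 + 7*d^2 - 8*d + y^2*(18*d - 18) + y*(-11*d^2 - 5*d + 16)
(3) = 20*w^2 + 20*w + x*(-2*w - 1) + 5
(4) = -a^3 - 6*a^2 + 31*a + y^2*(-a - 9) + y*(-2*a^2 - 15*a + 27) + 36
(5) = 5*w^2 - 8*w - 4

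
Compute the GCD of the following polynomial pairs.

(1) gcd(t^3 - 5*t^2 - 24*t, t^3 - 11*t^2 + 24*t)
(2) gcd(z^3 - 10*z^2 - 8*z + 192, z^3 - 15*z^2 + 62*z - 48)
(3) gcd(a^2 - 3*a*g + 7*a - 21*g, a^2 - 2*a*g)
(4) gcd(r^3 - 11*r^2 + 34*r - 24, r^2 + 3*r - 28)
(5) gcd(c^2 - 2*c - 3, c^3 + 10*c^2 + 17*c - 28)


(1) = t^2 - 8*t
(2) = gcd((z - 8)*(z - 6)*(z + 4), (z - 8)*(z - 6)*(z - 1)) = z^2 - 14*z + 48
(3) = 1
(4) = r - 4
(5) = 1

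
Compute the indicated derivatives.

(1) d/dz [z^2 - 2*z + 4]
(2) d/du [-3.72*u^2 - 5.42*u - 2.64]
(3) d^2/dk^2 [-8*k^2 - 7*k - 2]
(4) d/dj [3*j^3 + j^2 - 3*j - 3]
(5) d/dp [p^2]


(1) = 2*z - 2
(2) = -7.44*u - 5.42
(3) = -16
(4) = 9*j^2 + 2*j - 3
(5) = 2*p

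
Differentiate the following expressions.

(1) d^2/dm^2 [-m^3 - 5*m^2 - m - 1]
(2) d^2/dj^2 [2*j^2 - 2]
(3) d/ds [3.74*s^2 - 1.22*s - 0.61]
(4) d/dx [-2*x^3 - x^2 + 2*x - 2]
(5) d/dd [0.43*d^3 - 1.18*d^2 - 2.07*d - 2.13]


(1) = -6*m - 10
(2) = 4
(3) = 7.48*s - 1.22
(4) = -6*x^2 - 2*x + 2
(5) = 1.29*d^2 - 2.36*d - 2.07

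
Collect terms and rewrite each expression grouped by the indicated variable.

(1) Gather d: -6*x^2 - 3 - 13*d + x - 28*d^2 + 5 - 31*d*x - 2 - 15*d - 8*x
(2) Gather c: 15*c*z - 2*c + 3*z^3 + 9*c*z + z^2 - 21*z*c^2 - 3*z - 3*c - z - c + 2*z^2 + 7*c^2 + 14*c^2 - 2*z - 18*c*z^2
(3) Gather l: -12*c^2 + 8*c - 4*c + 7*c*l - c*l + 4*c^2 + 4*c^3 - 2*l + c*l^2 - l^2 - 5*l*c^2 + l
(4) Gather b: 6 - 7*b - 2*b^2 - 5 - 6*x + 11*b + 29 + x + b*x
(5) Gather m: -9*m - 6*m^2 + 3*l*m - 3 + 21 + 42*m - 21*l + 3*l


(1) = -28*d^2 + d*(-31*x - 28) - 6*x^2 - 7*x
(2) = c^2*(21 - 21*z) + c*(-18*z^2 + 24*z - 6) + 3*z^3 + 3*z^2 - 6*z
(3) = 4*c^3 - 8*c^2 + 4*c + l^2*(c - 1) + l*(-5*c^2 + 6*c - 1)
(4) = -2*b^2 + b*(x + 4) - 5*x + 30
(5) = -18*l - 6*m^2 + m*(3*l + 33) + 18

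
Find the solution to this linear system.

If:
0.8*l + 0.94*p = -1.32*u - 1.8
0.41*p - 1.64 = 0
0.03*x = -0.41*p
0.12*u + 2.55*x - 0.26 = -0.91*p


Then:
l = -1877.22
p = 4.00
u = 1133.50
x = -54.67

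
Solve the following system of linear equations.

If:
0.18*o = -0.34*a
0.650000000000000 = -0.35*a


Then:
a = -1.86
o = 3.51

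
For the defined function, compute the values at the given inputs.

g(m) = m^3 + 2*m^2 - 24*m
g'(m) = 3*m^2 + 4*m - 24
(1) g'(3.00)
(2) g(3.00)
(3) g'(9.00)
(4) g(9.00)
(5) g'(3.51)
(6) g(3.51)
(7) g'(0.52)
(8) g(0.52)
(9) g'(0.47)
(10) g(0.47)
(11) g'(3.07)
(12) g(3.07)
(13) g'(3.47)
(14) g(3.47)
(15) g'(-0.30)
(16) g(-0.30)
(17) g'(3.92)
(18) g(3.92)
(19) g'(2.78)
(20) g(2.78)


(1) = 15.00
(2) = -27.00
(3) = 255.00
(4) = 675.00
(5) = 27.00
(6) = -16.36
(7) = -21.11
(8) = -11.80
(9) = -21.46
(10) = -10.73
(11) = 16.55
(12) = -25.90
(13) = 26.00
(14) = -17.42
(15) = -24.93
(16) = 7.35
(17) = 37.78
(18) = -3.11
(19) = 10.31
(20) = -29.78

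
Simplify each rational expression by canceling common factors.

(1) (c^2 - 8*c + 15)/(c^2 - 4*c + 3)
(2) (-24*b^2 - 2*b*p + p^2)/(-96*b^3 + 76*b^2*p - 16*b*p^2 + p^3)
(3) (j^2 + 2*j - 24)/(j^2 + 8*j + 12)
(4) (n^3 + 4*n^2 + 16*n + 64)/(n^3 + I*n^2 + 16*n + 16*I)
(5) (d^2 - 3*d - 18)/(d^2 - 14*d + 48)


(1) = (c - 5)/(c - 1)
(2) = (4*b + p)/(16*b^2 - 10*b*p + p^2)
(3) = (j - 4)/(j + 2)
(4) = (n + 4)/(n + I)
(5) = (d + 3)/(d - 8)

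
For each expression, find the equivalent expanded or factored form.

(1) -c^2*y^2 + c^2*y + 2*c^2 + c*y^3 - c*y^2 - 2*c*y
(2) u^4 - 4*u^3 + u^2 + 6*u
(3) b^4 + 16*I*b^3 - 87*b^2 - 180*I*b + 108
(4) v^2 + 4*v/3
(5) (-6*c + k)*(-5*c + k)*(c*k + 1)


(1) = (-c + y)*(y - 2)*(c*y + c)
(2) = u*(u - 3)*(u - 2)*(u + 1)
(3) = (b + I)*(b + 3*I)*(b + 6*I)^2
(4) = v*(v + 4/3)
(5) = 30*c^3*k - 11*c^2*k^2 + 30*c^2 + c*k^3 - 11*c*k + k^2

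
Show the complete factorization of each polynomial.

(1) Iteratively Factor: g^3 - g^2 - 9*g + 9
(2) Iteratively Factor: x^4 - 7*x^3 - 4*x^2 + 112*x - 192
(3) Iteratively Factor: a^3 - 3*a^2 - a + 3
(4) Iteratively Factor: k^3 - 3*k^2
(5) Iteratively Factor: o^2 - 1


(1) = (g - 1)*(g^2 - 9) = (g - 3)*(g - 1)*(g + 3)
(2) = (x - 3)*(x^3 - 4*x^2 - 16*x + 64) = (x - 4)*(x - 3)*(x^2 - 16) = (x - 4)*(x - 3)*(x + 4)*(x - 4)
(3) = (a + 1)*(a^2 - 4*a + 3) = (a - 3)*(a + 1)*(a - 1)
(4) = (k - 3)*(k^2) = k*(k - 3)*(k)
(5) = (o + 1)*(o - 1)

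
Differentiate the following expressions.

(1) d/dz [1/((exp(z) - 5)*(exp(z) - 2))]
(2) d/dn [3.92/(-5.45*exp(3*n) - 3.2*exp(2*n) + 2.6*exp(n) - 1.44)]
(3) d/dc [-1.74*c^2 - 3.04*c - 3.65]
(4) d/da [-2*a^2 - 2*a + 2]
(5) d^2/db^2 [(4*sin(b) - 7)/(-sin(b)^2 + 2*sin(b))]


(1) = (7 - 2*exp(z))*exp(z)/(exp(4*z) - 14*exp(3*z) + 69*exp(2*z) - 140*exp(z) + 100)
(2) = (64.092*exp(2*n) + 25.088*exp(n) - 10.192)*exp(n)/(5.45*exp(3*n) + 3.2*exp(2*n) - 2.6*exp(n) + 1.44)^2
(3) = -3.48*c - 3.04
(4) = -4*a - 2
(5) = 2*(2*sin(b)^2 - 10*sin(b) + 17 + 7/sin(b) - 42/sin(b)^2 + 28/sin(b)^3)/(sin(b) - 2)^3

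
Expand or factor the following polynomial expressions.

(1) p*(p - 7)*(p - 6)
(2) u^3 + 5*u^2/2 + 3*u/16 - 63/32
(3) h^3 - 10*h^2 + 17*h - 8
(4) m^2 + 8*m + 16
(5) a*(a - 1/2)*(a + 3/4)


(1) = p^3 - 13*p^2 + 42*p
(2) = (u - 3/4)*(u + 3/2)*(u + 7/4)
(3) = (h - 8)*(h - 1)^2
(4) = (m + 4)^2
(5) = a^3 + a^2/4 - 3*a/8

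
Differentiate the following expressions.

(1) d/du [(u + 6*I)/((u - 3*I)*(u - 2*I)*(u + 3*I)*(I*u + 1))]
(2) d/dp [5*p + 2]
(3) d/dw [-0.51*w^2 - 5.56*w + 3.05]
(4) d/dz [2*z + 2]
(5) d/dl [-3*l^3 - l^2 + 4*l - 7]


(1) = (3*I*u^4 - 18*u^3 + 61*I*u^2 - 84*u + 180*I)/(u^8 - 6*I*u^7 + 5*u^6 - 96*I*u^5 - 149*u^4 - 270*I*u^3 - 981*u^2 + 972*I*u + 324)
(2) = 5
(3) = -1.02*w - 5.56
(4) = 2
(5) = -9*l^2 - 2*l + 4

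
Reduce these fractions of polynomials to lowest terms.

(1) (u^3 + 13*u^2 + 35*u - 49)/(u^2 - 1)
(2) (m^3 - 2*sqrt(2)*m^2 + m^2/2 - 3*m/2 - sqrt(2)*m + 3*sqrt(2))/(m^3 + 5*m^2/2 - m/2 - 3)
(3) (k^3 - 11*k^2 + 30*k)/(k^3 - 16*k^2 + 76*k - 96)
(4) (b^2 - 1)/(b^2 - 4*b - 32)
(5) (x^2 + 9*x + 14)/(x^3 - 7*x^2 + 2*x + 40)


(1) = (u^2 + 14*u + 49)/(u + 1)
(2) = (4*m - 8*sqrt(2))/(4*m + 8)
(3) = (k^2 - 5*k)/(k^2 - 10*k + 16)
(4) = (b^2 - 1)/(b^2 - 4*b - 32)
(5) = (x + 7)/(x^2 - 9*x + 20)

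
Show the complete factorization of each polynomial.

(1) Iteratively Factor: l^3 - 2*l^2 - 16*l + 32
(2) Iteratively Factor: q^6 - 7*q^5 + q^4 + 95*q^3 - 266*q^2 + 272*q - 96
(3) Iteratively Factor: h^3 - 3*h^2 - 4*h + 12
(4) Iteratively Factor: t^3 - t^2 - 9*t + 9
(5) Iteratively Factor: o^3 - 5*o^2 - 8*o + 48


(1) = (l - 4)*(l^2 + 2*l - 8) = (l - 4)*(l + 4)*(l - 2)
(2) = (q + 4)*(q^5 - 11*q^4 + 45*q^3 - 85*q^2 + 74*q - 24) = (q - 4)*(q + 4)*(q^4 - 7*q^3 + 17*q^2 - 17*q + 6) = (q - 4)*(q - 3)*(q + 4)*(q^3 - 4*q^2 + 5*q - 2) = (q - 4)*(q - 3)*(q - 1)*(q + 4)*(q^2 - 3*q + 2) = (q - 4)*(q - 3)*(q - 1)^2*(q + 4)*(q - 2)
(3) = (h - 2)*(h^2 - h - 6) = (h - 3)*(h - 2)*(h + 2)
(4) = (t - 1)*(t^2 - 9) = (t - 1)*(t + 3)*(t - 3)
(5) = (o - 4)*(o^2 - o - 12) = (o - 4)*(o + 3)*(o - 4)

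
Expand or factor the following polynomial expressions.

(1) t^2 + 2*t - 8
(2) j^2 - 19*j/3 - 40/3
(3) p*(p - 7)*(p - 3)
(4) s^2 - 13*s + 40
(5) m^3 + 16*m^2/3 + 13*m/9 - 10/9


(1) = (t - 2)*(t + 4)
(2) = (j - 8)*(j + 5/3)
(3) = p^3 - 10*p^2 + 21*p
(4) = (s - 8)*(s - 5)
(5) = (m - 1/3)*(m + 2/3)*(m + 5)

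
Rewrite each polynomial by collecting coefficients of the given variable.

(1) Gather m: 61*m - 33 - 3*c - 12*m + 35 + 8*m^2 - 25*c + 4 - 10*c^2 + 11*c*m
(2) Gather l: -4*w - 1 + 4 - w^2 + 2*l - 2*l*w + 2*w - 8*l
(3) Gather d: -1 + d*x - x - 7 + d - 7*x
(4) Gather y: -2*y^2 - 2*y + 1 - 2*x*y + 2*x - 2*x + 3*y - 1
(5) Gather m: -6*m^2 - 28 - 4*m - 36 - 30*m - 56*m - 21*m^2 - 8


(1) = -10*c^2 - 28*c + 8*m^2 + m*(11*c + 49) + 6
(2) = l*(-2*w - 6) - w^2 - 2*w + 3
(3) = d*(x + 1) - 8*x - 8
(4) = -2*y^2 + y*(1 - 2*x)
(5) = -27*m^2 - 90*m - 72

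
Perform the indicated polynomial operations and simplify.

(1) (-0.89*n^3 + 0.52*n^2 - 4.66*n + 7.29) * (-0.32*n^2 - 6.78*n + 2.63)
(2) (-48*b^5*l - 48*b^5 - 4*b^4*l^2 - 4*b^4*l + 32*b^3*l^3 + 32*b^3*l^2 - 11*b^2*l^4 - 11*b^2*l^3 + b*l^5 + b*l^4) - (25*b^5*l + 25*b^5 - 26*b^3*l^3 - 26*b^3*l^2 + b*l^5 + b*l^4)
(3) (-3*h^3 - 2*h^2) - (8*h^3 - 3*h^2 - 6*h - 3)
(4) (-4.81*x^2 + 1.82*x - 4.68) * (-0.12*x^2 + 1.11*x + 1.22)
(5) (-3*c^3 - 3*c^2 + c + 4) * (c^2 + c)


(1) = 0.2848*n^5 + 5.8678*n^4 - 4.3751*n^3 + 30.6296*n^2 - 61.682*n + 19.1727
(2) = -73*b^5*l - 73*b^5 - 4*b^4*l^2 - 4*b^4*l + 58*b^3*l^3 + 58*b^3*l^2 - 11*b^2*l^4 - 11*b^2*l^3
(3) = -11*h^3 + h^2 + 6*h + 3
(4) = 0.5772*x^4 - 5.5575*x^3 - 3.2864*x^2 - 2.9744*x - 5.7096
(5) = -3*c^5 - 6*c^4 - 2*c^3 + 5*c^2 + 4*c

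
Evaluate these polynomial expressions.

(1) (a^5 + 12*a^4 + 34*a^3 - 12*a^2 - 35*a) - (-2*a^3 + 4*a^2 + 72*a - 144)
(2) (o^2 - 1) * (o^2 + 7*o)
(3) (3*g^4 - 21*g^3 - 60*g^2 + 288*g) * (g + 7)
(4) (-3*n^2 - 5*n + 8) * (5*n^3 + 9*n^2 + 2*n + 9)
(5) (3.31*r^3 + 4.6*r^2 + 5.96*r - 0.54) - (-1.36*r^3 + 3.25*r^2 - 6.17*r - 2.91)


(1) = a^5 + 12*a^4 + 36*a^3 - 16*a^2 - 107*a + 144
(2) = o^4 + 7*o^3 - o^2 - 7*o
(3) = 3*g^5 - 207*g^3 - 132*g^2 + 2016*g
(4) = -15*n^5 - 52*n^4 - 11*n^3 + 35*n^2 - 29*n + 72
(5) = 4.67*r^3 + 1.35*r^2 + 12.13*r + 2.37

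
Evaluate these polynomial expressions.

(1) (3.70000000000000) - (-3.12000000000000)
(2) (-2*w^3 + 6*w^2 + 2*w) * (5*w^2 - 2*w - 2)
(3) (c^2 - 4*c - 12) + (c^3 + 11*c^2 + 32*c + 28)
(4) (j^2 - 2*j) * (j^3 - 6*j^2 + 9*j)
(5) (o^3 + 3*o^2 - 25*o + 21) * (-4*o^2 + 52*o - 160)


(1) = 6.82000000000000
(2) = -10*w^5 + 34*w^4 + 2*w^3 - 16*w^2 - 4*w
(3) = c^3 + 12*c^2 + 28*c + 16
(4) = j^5 - 8*j^4 + 21*j^3 - 18*j^2
(5) = -4*o^5 + 40*o^4 + 96*o^3 - 1864*o^2 + 5092*o - 3360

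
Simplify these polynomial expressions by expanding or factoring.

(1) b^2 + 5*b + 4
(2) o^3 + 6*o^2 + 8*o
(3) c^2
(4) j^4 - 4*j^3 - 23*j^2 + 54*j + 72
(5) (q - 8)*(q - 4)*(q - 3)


(1) = (b + 1)*(b + 4)
(2) = o*(o + 2)*(o + 4)
(3) = c^2
(4) = (j - 6)*(j - 3)*(j + 1)*(j + 4)
(5) = q^3 - 15*q^2 + 68*q - 96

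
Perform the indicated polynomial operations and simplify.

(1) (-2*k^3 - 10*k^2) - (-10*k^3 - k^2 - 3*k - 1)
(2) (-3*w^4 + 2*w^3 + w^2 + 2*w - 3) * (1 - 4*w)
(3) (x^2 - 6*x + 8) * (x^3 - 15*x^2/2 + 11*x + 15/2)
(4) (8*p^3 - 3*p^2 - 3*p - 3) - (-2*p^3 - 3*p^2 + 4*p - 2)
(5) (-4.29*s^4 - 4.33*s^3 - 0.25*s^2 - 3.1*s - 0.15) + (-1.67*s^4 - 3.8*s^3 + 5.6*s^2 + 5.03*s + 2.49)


(1) = 8*k^3 - 9*k^2 + 3*k + 1
(2) = 12*w^5 - 11*w^4 - 2*w^3 - 7*w^2 + 14*w - 3
(3) = x^5 - 27*x^4/2 + 64*x^3 - 237*x^2/2 + 43*x + 60
(4) = 10*p^3 - 7*p - 1
(5) = -5.96*s^4 - 8.13*s^3 + 5.35*s^2 + 1.93*s + 2.34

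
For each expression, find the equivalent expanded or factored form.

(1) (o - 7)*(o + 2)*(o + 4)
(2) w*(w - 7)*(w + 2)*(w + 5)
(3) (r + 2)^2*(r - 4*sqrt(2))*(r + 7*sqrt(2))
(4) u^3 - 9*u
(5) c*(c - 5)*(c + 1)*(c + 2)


(1) = o^3 - o^2 - 34*o - 56
(2) = w^4 - 39*w^2 - 70*w
(3) = r^4 + 4*r^3 + 3*sqrt(2)*r^3 - 52*r^2 + 12*sqrt(2)*r^2 - 224*r + 12*sqrt(2)*r - 224
(4) = u*(u - 3)*(u + 3)
(5) = c^4 - 2*c^3 - 13*c^2 - 10*c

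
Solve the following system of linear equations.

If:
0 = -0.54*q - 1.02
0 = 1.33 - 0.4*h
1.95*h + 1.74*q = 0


Then:
No Solution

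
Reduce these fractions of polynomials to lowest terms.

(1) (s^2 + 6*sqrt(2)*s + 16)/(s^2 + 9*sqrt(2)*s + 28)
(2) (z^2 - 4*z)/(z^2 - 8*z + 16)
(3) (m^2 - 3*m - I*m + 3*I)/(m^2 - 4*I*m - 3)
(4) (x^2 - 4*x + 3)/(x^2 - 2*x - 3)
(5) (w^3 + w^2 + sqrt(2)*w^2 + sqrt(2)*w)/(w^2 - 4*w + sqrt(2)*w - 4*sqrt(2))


(1) = (s + 4*sqrt(2))/(s + 7*sqrt(2))
(2) = z/(z - 4)
(3) = (m - 3)/(m - 3*I)
(4) = (x - 1)/(x + 1)
(5) = (w^2 + w)/(w - 4)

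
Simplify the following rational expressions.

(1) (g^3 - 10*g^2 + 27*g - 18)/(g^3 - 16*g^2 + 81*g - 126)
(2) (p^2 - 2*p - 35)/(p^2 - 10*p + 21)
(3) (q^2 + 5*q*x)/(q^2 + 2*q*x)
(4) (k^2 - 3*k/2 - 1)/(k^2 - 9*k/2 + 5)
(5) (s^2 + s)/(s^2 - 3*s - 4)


(1) = (g - 1)/(g - 7)
(2) = (p + 5)/(p - 3)
(3) = (q + 5*x)/(q + 2*x)
(4) = (2*k + 1)/(2*k - 5)
(5) = s/(s - 4)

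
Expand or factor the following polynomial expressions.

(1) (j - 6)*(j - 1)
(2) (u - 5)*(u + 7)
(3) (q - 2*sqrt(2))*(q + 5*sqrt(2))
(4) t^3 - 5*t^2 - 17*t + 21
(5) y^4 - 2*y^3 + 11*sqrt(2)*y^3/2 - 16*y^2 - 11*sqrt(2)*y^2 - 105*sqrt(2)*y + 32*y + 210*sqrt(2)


(1) = j^2 - 7*j + 6
(2) = u^2 + 2*u - 35
(3) = q^2 + 3*sqrt(2)*q - 20
(4) = (t - 7)*(t - 1)*(t + 3)
(5) = (y - 2)*(y - 3*sqrt(2))*(y + 7*sqrt(2)/2)*(y + 5*sqrt(2))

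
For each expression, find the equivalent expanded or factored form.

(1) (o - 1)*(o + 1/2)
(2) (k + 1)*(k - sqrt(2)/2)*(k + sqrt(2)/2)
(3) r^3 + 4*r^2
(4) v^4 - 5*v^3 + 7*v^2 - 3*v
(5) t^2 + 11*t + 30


(1) = o^2 - o/2 - 1/2
(2) = k^3 + k^2 - k/2 - 1/2
(3) = r^2*(r + 4)
(4) = v*(v - 3)*(v - 1)^2
(5) = (t + 5)*(t + 6)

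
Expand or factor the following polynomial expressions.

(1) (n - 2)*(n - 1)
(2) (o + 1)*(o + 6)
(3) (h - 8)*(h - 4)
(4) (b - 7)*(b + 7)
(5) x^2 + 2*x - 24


(1) = n^2 - 3*n + 2
(2) = o^2 + 7*o + 6
(3) = h^2 - 12*h + 32
(4) = b^2 - 49
(5) = (x - 4)*(x + 6)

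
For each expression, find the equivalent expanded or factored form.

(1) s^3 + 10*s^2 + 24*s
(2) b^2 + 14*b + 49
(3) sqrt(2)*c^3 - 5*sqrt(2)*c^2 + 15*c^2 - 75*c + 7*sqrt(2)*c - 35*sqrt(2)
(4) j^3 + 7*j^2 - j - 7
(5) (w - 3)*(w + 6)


(1) = s*(s + 4)*(s + 6)
(2) = (b + 7)^2
(3) = (c - 5)*(c + 7*sqrt(2))*(sqrt(2)*c + 1)
(4) = (j - 1)*(j + 1)*(j + 7)
(5) = w^2 + 3*w - 18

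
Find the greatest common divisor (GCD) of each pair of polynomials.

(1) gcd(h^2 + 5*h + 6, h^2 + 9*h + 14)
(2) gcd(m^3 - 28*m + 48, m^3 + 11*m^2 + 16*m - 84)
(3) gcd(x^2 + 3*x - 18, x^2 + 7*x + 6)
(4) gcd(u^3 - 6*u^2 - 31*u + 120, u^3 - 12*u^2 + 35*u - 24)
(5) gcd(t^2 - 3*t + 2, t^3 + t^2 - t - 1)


(1) = h + 2
(2) = gcd((m - 4)*(m - 2)*(m + 6), (m - 2)*(m + 6)*(m + 7)) = m^2 + 4*m - 12
(3) = x + 6
(4) = u^2 - 11*u + 24
(5) = t - 1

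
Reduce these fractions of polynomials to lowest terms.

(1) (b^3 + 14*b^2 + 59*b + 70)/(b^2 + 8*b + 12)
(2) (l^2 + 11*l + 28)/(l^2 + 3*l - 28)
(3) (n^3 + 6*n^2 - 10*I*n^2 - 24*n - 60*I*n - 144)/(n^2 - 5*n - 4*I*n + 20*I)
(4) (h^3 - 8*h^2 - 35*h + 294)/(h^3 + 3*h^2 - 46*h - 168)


(1) = (b^2 + 12*b + 35)/(b + 6)
(2) = (l + 4)/(l - 4)
(3) = (n^2 + n*(6 - 6*I) - 36*I)/(n - 5)
(4) = (h - 7)/(h + 4)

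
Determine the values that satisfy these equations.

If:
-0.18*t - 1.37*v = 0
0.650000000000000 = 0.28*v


Then:
t = -17.67
v = 2.32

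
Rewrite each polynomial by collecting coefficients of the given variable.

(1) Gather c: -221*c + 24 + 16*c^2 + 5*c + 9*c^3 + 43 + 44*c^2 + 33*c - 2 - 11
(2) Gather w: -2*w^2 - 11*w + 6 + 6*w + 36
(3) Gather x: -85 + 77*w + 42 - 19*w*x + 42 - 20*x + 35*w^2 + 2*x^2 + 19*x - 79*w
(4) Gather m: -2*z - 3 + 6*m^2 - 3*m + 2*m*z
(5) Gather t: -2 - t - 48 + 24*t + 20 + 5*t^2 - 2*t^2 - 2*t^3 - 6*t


(1) = 9*c^3 + 60*c^2 - 183*c + 54
(2) = -2*w^2 - 5*w + 42
(3) = 35*w^2 - 2*w + 2*x^2 + x*(-19*w - 1) - 1
(4) = 6*m^2 + m*(2*z - 3) - 2*z - 3
(5) = -2*t^3 + 3*t^2 + 17*t - 30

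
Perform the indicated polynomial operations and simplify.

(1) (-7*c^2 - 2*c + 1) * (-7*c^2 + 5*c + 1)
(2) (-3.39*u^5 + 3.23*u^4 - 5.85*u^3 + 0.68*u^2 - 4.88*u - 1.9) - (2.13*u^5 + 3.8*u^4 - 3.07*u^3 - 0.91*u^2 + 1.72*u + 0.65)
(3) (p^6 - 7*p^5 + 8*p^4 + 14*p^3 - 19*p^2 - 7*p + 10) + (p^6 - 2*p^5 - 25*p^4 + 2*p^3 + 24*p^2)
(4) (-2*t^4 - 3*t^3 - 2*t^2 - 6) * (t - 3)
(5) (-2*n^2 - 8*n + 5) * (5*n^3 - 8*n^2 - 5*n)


(1) = 49*c^4 - 21*c^3 - 24*c^2 + 3*c + 1
(2) = -5.52*u^5 - 0.57*u^4 - 2.78*u^3 + 1.59*u^2 - 6.6*u - 2.55
(3) = 2*p^6 - 9*p^5 - 17*p^4 + 16*p^3 + 5*p^2 - 7*p + 10
(4) = -2*t^5 + 3*t^4 + 7*t^3 + 6*t^2 - 6*t + 18
(5) = -10*n^5 - 24*n^4 + 99*n^3 - 25*n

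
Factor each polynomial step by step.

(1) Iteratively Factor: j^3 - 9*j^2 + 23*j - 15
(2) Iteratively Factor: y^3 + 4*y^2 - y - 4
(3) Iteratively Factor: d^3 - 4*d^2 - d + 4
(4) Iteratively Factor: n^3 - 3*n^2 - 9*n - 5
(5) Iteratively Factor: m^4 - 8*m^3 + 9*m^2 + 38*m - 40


(1) = (j - 5)*(j^2 - 4*j + 3) = (j - 5)*(j - 3)*(j - 1)
(2) = (y + 4)*(y^2 - 1) = (y + 1)*(y + 4)*(y - 1)
(3) = (d - 4)*(d^2 - 1) = (d - 4)*(d + 1)*(d - 1)
(4) = (n + 1)*(n^2 - 4*n - 5) = (n - 5)*(n + 1)*(n + 1)
(5) = (m - 5)*(m^3 - 3*m^2 - 6*m + 8) = (m - 5)*(m - 1)*(m^2 - 2*m - 8) = (m - 5)*(m - 1)*(m + 2)*(m - 4)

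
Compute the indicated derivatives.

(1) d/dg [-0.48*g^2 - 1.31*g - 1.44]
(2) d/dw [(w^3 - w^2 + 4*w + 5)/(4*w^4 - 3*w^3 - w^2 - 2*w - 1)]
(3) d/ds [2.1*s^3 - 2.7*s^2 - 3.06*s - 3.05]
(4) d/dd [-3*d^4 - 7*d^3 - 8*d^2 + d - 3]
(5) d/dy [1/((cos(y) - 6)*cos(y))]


(1) = -0.96*g - 1.31
(2) = 2*(-2*w^6 + 4*w^5 - 26*w^4 - 30*w^3 + 24*w^2 + 6*w + 3)/(16*w^8 - 24*w^7 + w^6 - 10*w^5 + 5*w^4 + 10*w^3 + 6*w^2 + 4*w + 1)
(3) = 6.3*s^2 - 5.4*s - 3.06
(4) = -12*d^3 - 21*d^2 - 16*d + 1
(5) = 2*(cos(y) - 3)*sin(y)/((cos(y) - 6)^2*cos(y)^2)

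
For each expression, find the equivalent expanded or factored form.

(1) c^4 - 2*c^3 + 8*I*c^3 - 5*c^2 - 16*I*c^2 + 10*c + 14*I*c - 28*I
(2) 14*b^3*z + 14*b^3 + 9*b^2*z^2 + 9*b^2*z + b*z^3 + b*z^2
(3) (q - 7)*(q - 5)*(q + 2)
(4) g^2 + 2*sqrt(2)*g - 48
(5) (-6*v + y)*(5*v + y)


(1) = (c - 2)*(c - I)*(c + 2*I)*(c + 7*I)
(2) = (2*b + z)*(7*b + z)*(b*z + b)
(3) = q^3 - 10*q^2 + 11*q + 70
(4) = (g - 4*sqrt(2))*(g + 6*sqrt(2))
(5) = -30*v^2 - v*y + y^2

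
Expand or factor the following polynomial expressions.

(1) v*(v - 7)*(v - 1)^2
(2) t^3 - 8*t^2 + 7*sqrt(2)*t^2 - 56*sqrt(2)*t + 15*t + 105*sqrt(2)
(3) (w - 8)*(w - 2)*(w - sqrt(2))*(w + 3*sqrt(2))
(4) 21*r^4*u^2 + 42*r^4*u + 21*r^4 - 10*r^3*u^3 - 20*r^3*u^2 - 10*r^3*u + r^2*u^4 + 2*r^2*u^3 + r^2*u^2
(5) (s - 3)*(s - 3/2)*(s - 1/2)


(1) = v^4 - 9*v^3 + 15*v^2 - 7*v
(2) = (t - 5)*(t - 3)*(t + 7*sqrt(2))
(3) = w^4 - 10*w^3 + 2*sqrt(2)*w^3 - 20*sqrt(2)*w^2 + 10*w^2 + 32*sqrt(2)*w + 60*w - 96
(4) = (-7*r + u)*(-3*r + u)*(r*u + r)^2
(5) = s^3 - 5*s^2 + 27*s/4 - 9/4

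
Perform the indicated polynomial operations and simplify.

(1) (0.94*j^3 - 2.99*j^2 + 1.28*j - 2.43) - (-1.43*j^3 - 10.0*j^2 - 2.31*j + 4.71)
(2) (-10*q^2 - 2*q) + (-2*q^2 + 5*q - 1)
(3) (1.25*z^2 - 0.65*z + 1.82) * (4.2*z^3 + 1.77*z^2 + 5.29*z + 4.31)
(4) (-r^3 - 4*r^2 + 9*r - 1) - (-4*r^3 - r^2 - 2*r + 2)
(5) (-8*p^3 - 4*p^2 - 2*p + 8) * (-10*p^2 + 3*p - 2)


(1) = 2.37*j^3 + 7.01*j^2 + 3.59*j - 7.14
(2) = -12*q^2 + 3*q - 1
(3) = 5.25*z^5 - 0.5175*z^4 + 13.106*z^3 + 5.1704*z^2 + 6.8263*z + 7.8442
(4) = 3*r^3 - 3*r^2 + 11*r - 3
(5) = 80*p^5 + 16*p^4 + 24*p^3 - 78*p^2 + 28*p - 16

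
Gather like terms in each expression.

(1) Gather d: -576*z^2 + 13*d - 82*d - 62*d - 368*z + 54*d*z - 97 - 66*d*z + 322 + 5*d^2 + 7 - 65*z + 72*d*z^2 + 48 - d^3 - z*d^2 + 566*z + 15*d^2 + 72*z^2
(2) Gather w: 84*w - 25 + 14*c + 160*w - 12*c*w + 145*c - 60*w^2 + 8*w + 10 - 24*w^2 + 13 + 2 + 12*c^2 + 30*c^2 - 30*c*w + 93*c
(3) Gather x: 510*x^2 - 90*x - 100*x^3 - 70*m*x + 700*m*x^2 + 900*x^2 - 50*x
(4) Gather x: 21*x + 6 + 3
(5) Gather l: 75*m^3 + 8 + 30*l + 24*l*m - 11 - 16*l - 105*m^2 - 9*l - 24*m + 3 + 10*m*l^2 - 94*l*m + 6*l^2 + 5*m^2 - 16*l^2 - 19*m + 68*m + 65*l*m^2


(1) = -d^3 + d^2*(20 - z) + d*(72*z^2 - 12*z - 131) - 504*z^2 + 133*z + 280
(2) = 42*c^2 + 252*c - 84*w^2 + w*(252 - 42*c)
(3) = -100*x^3 + x^2*(700*m + 1410) + x*(-70*m - 140)
(4) = 21*x + 9
(5) = l^2*(10*m - 10) + l*(65*m^2 - 70*m + 5) + 75*m^3 - 100*m^2 + 25*m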